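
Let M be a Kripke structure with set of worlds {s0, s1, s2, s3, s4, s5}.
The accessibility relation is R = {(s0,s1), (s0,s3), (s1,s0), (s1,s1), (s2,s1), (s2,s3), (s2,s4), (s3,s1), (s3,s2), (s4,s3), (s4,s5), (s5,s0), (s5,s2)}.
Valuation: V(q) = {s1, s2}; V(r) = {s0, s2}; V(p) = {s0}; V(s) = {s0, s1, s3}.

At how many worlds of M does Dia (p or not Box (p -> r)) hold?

Let φ = Dia (p or not Box (p -> r)). Evaluate φ at each world:
  s0 (successors {s1, s3}): φ is false.
  s1 (successors {s0, s1}): φ is true.
  s2 (successors {s1, s3, s4}): φ is false.
  s3 (successors {s1, s2}): φ is false.
  s4 (successors {s3, s5}): φ is false.
  s5 (successors {s0, s2}): φ is true.
For instance, at s4:
  At s4: Dia (p or not Box (p -> r)) requires p or not Box (p -> r) at some successor in {s3, s5}.
    At s3: p or not Box (p -> r) is false.
    At s5: p or not Box (p -> r) is false.
  So Dia (p or not Box (p -> r)) is false at s4.
Satisfying worlds: {s1, s5}

2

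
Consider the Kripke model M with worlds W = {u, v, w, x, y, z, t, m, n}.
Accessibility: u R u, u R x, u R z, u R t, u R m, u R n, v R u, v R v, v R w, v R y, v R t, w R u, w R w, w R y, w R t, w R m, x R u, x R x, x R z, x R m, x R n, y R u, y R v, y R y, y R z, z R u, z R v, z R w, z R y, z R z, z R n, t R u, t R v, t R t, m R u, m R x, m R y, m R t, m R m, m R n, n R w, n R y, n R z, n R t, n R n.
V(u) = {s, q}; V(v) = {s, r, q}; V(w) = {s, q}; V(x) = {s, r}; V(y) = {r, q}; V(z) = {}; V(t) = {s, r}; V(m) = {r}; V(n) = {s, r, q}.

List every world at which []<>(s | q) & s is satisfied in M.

Let φ = []<>(s | q) & s. Evaluate φ at each world:
  u (successors {u, x, z, t, m, n}): φ is true.
  v (successors {u, v, w, y, t}): φ is true.
  w (successors {u, w, y, t, m}): φ is true.
  x (successors {u, x, z, m, n}): φ is true.
  y (successors {u, v, y, z}): φ is false.
  z (successors {u, v, w, y, z, n}): φ is false.
  t (successors {u, v, t}): φ is true.
  m (successors {u, x, y, t, m, n}): φ is false.
  n (successors {w, y, z, t, n}): φ is true.
For instance, at m:
  At m: []<>(s | q) is true, s is false, so []<>(s | q) & s is false.
    At m: []<>(s | q) requires <>(s | q) at every successor {u, x, y, t, m, n}.
      At u: <>(s | q) is true.
      At x: <>(s | q) is true.
      At y: <>(s | q) is true.
      At t: <>(s | q) is true.
      At m: <>(s | q) is true.
      At n: <>(s | q) is true.
    So []<>(s | q) is true at m.
Satisfying worlds: {u, v, w, x, t, n}

u, v, w, x, t, n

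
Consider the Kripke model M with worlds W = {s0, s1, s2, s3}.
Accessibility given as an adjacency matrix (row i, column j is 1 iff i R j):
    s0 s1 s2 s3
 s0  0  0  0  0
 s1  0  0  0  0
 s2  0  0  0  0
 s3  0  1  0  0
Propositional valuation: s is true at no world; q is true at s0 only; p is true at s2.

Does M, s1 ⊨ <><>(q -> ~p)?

At s1: no accessible worlds, so <><>(q -> ~p) is false.

No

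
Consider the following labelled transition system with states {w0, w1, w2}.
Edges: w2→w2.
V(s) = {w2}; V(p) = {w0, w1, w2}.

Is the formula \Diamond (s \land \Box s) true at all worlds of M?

Recall that \Box ψ holds at a world iff ψ holds at every accessible world, and \Diamond ψ holds iff ψ holds at some accessible world.
Let φ = \Diamond (s \land \Box s). Evaluate φ at each world:
  w0 (successors ∅): φ is false.
  w1 (successors ∅): φ is false.
  w2 (successors {w2}): φ is true.
Detail at w0 (counterexample):
  At w0: no accessible worlds, so \Diamond (s \land \Box s) is false.

No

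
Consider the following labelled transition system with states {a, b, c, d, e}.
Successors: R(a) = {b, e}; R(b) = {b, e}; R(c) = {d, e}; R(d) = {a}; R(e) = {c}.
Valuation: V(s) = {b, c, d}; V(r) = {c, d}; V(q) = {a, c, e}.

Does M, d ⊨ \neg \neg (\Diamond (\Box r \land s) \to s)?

Recall that \Box ψ holds at a world iff ψ holds at every accessible world, and \Diamond ψ holds iff ψ holds at some accessible world.
At d: \neg (\Diamond (\Box r \land s) \to s) is false, so \neg \neg (\Diamond (\Box r \land s) \to s) is true.
  At d: \Diamond (\Box r \land s) \to s is true, so \neg (\Diamond (\Box r \land s) \to s) is false.
    At d: \Diamond (\Box r \land s) is false, s is true, so \Diamond (\Box r \land s) \to s is true.
      At d: \Diamond (\Box r \land s) requires \Box r \land s at some successor in {a}.
        At a: \Box r \land s is false.
      So \Diamond (\Box r \land s) is false at d.

Yes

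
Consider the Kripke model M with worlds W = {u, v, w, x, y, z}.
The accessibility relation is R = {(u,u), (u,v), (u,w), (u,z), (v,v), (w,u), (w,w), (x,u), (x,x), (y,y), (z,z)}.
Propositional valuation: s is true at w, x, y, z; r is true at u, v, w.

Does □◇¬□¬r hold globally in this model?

Recall that □ψ holds at a world iff ψ holds at every accessible world, and ◇ψ holds iff ψ holds at some accessible world.
Let φ = □◇¬□¬r. Evaluate φ at each world:
  u (successors {u, v, w, z}): φ is false.
  v (successors {v}): φ is true.
  w (successors {u, w}): φ is true.
  x (successors {u, x}): φ is true.
  y (successors {y}): φ is false.
  z (successors {z}): φ is false.
Detail at u (counterexample):
  At u: □◇¬□¬r requires ◇¬□¬r at every successor {u, v, w, z}.
    ◇¬□¬r fails at z, so □◇¬□¬r is false at u.
      At z: ◇¬□¬r requires ¬□¬r at some successor in {z}.
        At z: ¬□¬r is false.
      So ◇¬□¬r is false at z.

No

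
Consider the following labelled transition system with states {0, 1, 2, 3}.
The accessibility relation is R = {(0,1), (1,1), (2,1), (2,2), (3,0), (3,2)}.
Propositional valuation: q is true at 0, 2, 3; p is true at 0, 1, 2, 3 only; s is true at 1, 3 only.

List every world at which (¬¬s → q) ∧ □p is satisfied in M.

Let φ = (¬¬s → q) ∧ □p. Evaluate φ at each world:
  0 (successors {1}): φ is true.
  1 (successors {1}): φ is false.
  2 (successors {1, 2}): φ is true.
  3 (successors {0, 2}): φ is true.
For instance, at 0:
  At 0: ¬¬s → q is true, □p is true, so (¬¬s → q) ∧ □p is true.
    At 0: □p requires p at every successor {1}.
      At 1: p is true.
    So □p is true at 0.
Satisfying worlds: {0, 2, 3}

0, 2, 3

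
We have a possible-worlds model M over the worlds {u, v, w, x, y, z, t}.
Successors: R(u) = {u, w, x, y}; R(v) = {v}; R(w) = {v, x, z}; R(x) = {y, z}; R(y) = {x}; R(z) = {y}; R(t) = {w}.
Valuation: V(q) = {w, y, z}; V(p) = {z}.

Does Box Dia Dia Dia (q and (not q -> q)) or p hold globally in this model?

Let φ = Box Dia Dia Dia (q and (not q -> q)) or p. Evaluate φ at each world:
  u (successors {u, w, x, y}): φ is true.
  v (successors {v}): φ is false.
  w (successors {v, x, z}): φ is false.
  x (successors {y, z}): φ is true.
  y (successors {x}): φ is true.
  z (successors {y}): φ is true.
  t (successors {w}): φ is true.
Detail at v (counterexample):
  At v: Box Dia Dia Dia (q and (not q -> q)) is false, p is false, so Box Dia Dia Dia (q and (not q -> q)) or p is false.
    At v: Box Dia Dia Dia (q and (not q -> q)) requires Dia Dia Dia (q and (not q -> q)) at every successor {v}.
      Dia Dia Dia (q and (not q -> q)) fails at v, so Box Dia Dia Dia (q and (not q -> q)) is false at v.

No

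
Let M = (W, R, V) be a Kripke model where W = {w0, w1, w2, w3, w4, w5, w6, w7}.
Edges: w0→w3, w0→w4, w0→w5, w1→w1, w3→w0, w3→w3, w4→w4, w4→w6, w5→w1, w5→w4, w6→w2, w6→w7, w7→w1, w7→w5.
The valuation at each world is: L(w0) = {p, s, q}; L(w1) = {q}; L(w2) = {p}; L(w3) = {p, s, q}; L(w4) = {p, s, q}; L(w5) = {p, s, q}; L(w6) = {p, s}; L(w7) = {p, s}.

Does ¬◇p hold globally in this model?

No

Let φ = ¬◇p. Evaluate φ at each world:
  w0 (successors {w3, w4, w5}): φ is false.
  w1 (successors {w1}): φ is true.
  w2 (successors ∅): φ is true.
  w3 (successors {w0, w3}): φ is false.
  w4 (successors {w4, w6}): φ is false.
  w5 (successors {w1, w4}): φ is false.
  w6 (successors {w2, w7}): φ is false.
  w7 (successors {w1, w5}): φ is false.
Detail at w0 (counterexample):
  At w0: ◇p is true, so ¬◇p is false.
    At w0: ◇p requires p at some successor in {w3, w4, w5}.
      p holds at w3, so ◇p is true at w0.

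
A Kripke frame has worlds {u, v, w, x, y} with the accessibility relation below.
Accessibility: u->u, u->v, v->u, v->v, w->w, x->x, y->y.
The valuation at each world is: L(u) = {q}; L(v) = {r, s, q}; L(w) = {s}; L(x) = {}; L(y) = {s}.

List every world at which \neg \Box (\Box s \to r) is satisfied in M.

Let φ = \neg \Box (\Box s \to r). Evaluate φ at each world:
  u (successors {u, v}): φ is false.
  v (successors {u, v}): φ is false.
  w (successors {w}): φ is true.
  x (successors {x}): φ is false.
  y (successors {y}): φ is true.
For instance, at x:
  At x: \Box (\Box s \to r) is true, so \neg \Box (\Box s \to r) is false.
    At x: \Box (\Box s \to r) requires \Box s \to r at every successor {x}.
      At x: \Box s \to r is true.
    So \Box (\Box s \to r) is true at x.
Satisfying worlds: {w, y}

w, y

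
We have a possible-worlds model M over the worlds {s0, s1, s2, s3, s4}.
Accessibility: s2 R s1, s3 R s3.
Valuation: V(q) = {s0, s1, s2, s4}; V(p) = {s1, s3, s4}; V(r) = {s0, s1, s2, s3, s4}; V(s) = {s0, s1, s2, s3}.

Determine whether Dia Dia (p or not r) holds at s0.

No

At s0: no accessible worlds, so Dia Dia (p or not r) is false.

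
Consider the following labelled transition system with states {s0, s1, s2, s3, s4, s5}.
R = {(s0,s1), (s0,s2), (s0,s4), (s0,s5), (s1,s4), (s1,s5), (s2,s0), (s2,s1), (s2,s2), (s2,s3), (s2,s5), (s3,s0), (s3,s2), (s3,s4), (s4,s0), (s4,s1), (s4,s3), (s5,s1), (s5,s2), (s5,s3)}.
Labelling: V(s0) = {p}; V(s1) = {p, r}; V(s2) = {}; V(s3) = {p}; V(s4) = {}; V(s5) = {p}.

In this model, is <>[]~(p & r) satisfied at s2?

At s2: <>[]~(p & r) requires []~(p & r) at some successor in {s0, s1, s2, s3, s5}.
  []~(p & r) holds at s1, so <>[]~(p & r) is true at s2.
    At s1: []~(p & r) requires ~(p & r) at every successor {s4, s5}.
      At s4: ~(p & r) is true.
      At s5: ~(p & r) is true.
    So []~(p & r) is true at s1.

Yes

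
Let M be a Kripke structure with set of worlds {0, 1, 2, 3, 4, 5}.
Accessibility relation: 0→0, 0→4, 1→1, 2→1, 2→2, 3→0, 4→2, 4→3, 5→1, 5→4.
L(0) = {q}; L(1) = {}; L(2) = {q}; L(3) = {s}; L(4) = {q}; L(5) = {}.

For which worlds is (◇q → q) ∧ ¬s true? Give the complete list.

Let φ = (◇q → q) ∧ ¬s. Evaluate φ at each world:
  0 (successors {0, 4}): φ is true.
  1 (successors {1}): φ is true.
  2 (successors {1, 2}): φ is true.
  3 (successors {0}): φ is false.
  4 (successors {2, 3}): φ is true.
  5 (successors {1, 4}): φ is false.
For instance, at 1:
  At 1: ◇q → q is true, ¬s is true, so (◇q → q) ∧ ¬s is true.
    At 1: ◇q is false, q is false, so ◇q → q is true.
      At 1: ◇q requires q at some successor in {1}.
        At 1: q is false.
      So ◇q is false at 1.
Satisfying worlds: {0, 1, 2, 4}

0, 1, 2, 4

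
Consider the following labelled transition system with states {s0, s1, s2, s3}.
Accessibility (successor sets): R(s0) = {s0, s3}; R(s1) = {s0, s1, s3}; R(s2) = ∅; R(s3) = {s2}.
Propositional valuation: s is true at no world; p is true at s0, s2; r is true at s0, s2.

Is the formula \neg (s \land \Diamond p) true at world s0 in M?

At s0: s \land \Diamond p is false, so \neg (s \land \Diamond p) is true.
  At s0: s is false, \Diamond p is true, so s \land \Diamond p is false.
    At s0: \Diamond p requires p at some successor in {s0, s3}.
      p holds at s0, so \Diamond p is true at s0.

Yes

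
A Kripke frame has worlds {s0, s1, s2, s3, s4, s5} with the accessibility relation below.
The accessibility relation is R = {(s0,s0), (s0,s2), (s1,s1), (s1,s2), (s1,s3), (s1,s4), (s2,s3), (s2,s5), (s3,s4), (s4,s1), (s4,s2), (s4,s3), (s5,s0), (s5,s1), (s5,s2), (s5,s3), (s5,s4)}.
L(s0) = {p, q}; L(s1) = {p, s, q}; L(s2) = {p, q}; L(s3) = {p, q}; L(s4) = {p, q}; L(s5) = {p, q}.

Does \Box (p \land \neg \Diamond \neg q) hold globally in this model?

Let φ = \Box (p \land \neg \Diamond \neg q). Evaluate φ at each world:
  s0 (successors {s0, s2}): φ is true.
  s1 (successors {s1, s2, s3, s4}): φ is true.
  s2 (successors {s3, s5}): φ is true.
  s3 (successors {s4}): φ is true.
  s4 (successors {s1, s2, s3}): φ is true.
  s5 (successors {s0, s1, s2, s3, s4}): φ is true.
For instance, at s3:
  At s3: \Box (p \land \neg \Diamond \neg q) requires p \land \neg \Diamond \neg q at every successor {s4}.
      At s4: p is true, \neg \Diamond \neg q is true, so p \land \neg \Diamond \neg q is true.
  So \Box (p \land \neg \Diamond \neg q) is true at s3.

Yes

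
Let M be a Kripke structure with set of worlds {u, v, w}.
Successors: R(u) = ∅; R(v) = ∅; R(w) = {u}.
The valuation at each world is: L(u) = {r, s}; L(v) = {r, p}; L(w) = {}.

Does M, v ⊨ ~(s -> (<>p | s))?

At v: s -> (<>p | s) is true, so ~(s -> (<>p | s)) is false.
  At v: s is false, <>p | s is false, so s -> (<>p | s) is true.
    At v: <>p is false, s is false, so <>p | s is false.
      At v: no accessible worlds, so <>p is false.

No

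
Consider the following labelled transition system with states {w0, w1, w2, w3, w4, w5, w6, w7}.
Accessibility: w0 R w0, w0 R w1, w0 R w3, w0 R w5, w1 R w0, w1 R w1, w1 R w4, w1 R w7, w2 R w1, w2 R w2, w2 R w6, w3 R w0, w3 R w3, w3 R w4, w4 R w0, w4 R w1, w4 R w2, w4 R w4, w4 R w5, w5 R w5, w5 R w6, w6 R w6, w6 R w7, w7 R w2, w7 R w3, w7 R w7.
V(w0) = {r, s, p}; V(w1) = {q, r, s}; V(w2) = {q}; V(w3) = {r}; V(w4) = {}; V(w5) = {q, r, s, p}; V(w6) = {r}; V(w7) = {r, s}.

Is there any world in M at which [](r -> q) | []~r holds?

No

Let φ = [](r -> q) | []~r. Evaluate φ at each world:
  w0 (successors {w0, w1, w3, w5}): φ is false.
  w1 (successors {w0, w1, w4, w7}): φ is false.
  w2 (successors {w1, w2, w6}): φ is false.
  w3 (successors {w0, w3, w4}): φ is false.
  w4 (successors {w0, w1, w2, w4, w5}): φ is false.
  w5 (successors {w5, w6}): φ is false.
  w6 (successors {w6, w7}): φ is false.
  w7 (successors {w2, w3, w7}): φ is false.
For instance, at w5:
  At w5: [](r -> q) is false, []~r is false, so [](r -> q) | []~r is false.
    At w5: [](r -> q) requires r -> q at every successor {w5, w6}.
      r -> q fails at w6, so [](r -> q) is false at w5.
    At w5: []~r requires ~r at every successor {w5, w6}.
      ~r fails at w5, so []~r is false at w5.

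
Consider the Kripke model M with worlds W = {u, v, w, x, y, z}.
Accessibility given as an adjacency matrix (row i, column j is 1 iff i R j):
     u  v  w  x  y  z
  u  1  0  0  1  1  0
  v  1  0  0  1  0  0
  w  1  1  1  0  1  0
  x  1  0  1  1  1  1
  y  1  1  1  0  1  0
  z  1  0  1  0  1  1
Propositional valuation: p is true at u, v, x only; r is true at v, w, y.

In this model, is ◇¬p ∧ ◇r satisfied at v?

No

At v: ◇¬p is false, ◇r is false, so ◇¬p ∧ ◇r is false.
  At v: ◇¬p requires ¬p at some successor in {u, x}.
    At u: ¬p is false.
    At x: ¬p is false.
  So ◇¬p is false at v.
  At v: ◇r requires r at some successor in {u, x}.
    At u: r is false.
    At x: r is false.
  So ◇r is false at v.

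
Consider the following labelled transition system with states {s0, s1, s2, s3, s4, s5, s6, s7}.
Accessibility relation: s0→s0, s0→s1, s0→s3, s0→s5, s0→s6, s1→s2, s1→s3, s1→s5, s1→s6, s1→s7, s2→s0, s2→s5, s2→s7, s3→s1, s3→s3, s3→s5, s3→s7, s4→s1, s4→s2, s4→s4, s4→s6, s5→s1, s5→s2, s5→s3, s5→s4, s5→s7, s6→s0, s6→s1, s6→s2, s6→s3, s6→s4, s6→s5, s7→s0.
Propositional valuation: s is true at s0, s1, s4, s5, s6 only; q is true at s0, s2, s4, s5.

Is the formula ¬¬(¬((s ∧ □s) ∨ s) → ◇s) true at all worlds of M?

Let φ = ¬¬(¬((s ∧ □s) ∨ s) → ◇s). Evaluate φ at each world:
  s0 (successors {s0, s1, s3, s5, s6}): φ is true.
  s1 (successors {s2, s3, s5, s6, s7}): φ is true.
  s2 (successors {s0, s5, s7}): φ is true.
  s3 (successors {s1, s3, s5, s7}): φ is true.
  s4 (successors {s1, s2, s4, s6}): φ is true.
  s5 (successors {s1, s2, s3, s4, s7}): φ is true.
  s6 (successors {s0, s1, s2, s3, s4, s5}): φ is true.
  s7 (successors {s0}): φ is true.
For instance, at s5:
  At s5: ¬(¬((s ∧ □s) ∨ s) → ◇s) is false, so ¬¬(¬((s ∧ □s) ∨ s) → ◇s) is true.
    At s5: ¬((s ∧ □s) ∨ s) → ◇s is true, so ¬(¬((s ∧ □s) ∨ s) → ◇s) is false.
      At s5: ¬((s ∧ □s) ∨ s) is false, ◇s is true, so ¬((s ∧ □s) ∨ s) → ◇s is true.

Yes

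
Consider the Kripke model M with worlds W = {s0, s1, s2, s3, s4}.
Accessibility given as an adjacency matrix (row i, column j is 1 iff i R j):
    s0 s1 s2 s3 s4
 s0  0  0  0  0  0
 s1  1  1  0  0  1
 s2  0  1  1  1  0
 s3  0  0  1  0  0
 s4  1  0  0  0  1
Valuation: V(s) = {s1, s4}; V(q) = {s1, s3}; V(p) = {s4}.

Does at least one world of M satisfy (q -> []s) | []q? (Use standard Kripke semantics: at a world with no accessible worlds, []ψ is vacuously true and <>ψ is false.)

Let φ = (q -> []s) | []q. Evaluate φ at each world:
  s0 (successors ∅): φ is true.
  s1 (successors {s0, s1, s4}): φ is false.
  s2 (successors {s1, s2, s3}): φ is true.
  s3 (successors {s2}): φ is false.
  s4 (successors {s0, s4}): φ is true.
Detail at s0 (witness):
  At s0: q -> []s is true, []q is true, so (q -> []s) | []q is true.
    At s0: q is false, []s is true, so q -> []s is true.
      At s0: no accessible worlds, so []s holds vacuously.
    At s0: no accessible worlds, so []q holds vacuously.

Yes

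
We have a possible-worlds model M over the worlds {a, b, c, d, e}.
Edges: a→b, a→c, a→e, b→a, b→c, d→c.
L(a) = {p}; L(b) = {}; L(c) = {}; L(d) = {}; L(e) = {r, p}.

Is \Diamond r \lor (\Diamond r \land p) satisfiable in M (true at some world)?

Let φ = \Diamond r \lor (\Diamond r \land p). Evaluate φ at each world:
  a (successors {b, c, e}): φ is true.
  b (successors {a, c}): φ is false.
  c (successors ∅): φ is false.
  d (successors {c}): φ is false.
  e (successors ∅): φ is false.
Detail at a (witness):
  At a: \Diamond r is true, \Diamond r \land p is true, so \Diamond r \lor (\Diamond r \land p) is true.
    At a: \Diamond r requires r at some successor in {b, c, e}.
      r holds at e, so \Diamond r is true at a.
    At a: \Diamond r is true, p is true, so \Diamond r \land p is true.
      At a: \Diamond r requires r at some successor in {b, c, e}.
        r holds at e, so \Diamond r is true at a.

Yes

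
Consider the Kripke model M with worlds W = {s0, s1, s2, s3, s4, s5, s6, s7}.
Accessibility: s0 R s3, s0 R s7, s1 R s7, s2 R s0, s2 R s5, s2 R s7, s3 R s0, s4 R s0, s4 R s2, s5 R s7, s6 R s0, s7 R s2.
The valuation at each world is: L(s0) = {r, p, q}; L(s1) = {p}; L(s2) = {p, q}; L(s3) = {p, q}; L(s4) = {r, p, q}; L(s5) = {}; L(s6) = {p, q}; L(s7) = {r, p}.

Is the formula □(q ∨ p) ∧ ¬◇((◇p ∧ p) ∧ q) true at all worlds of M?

No

Let φ = □(q ∨ p) ∧ ¬◇((◇p ∧ p) ∧ q). Evaluate φ at each world:
  s0 (successors {s3, s7}): φ is false.
  s1 (successors {s7}): φ is true.
  s2 (successors {s0, s5, s7}): φ is false.
  s3 (successors {s0}): φ is false.
  s4 (successors {s0, s2}): φ is false.
  s5 (successors {s7}): φ is true.
  s6 (successors {s0}): φ is false.
  s7 (successors {s2}): φ is false.
Detail at s0 (counterexample):
  At s0: □(q ∨ p) is true, ¬◇((◇p ∧ p) ∧ q) is false, so □(q ∨ p) ∧ ¬◇((◇p ∧ p) ∧ q) is false.
    At s0: □(q ∨ p) requires q ∨ p at every successor {s3, s7}.
      At s3: q ∨ p is true.
      At s7: q ∨ p is true.
    So □(q ∨ p) is true at s0.
    At s0: ◇((◇p ∧ p) ∧ q) is true, so ¬◇((◇p ∧ p) ∧ q) is false.
      At s0: ◇((◇p ∧ p) ∧ q) requires (◇p ∧ p) ∧ q at some successor in {s3, s7}.
        (◇p ∧ p) ∧ q holds at s3, so ◇((◇p ∧ p) ∧ q) is true at s0.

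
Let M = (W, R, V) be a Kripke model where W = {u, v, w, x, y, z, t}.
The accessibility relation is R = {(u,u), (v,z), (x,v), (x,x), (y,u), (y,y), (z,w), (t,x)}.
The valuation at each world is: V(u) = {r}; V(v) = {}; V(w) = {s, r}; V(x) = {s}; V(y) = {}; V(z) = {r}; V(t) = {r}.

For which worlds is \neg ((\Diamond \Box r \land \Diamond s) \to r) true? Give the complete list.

Recall that \Box ψ holds at a world iff ψ holds at every accessible world, and \Diamond ψ holds iff ψ holds at some accessible world.
Let φ = \neg ((\Diamond \Box r \land \Diamond s) \to r). Evaluate φ at each world:
  u (successors {u}): φ is false.
  v (successors {z}): φ is false.
  w (successors ∅): φ is false.
  x (successors {v, x}): φ is true.
  y (successors {u, y}): φ is false.
  z (successors {w}): φ is false.
  t (successors {x}): φ is false.
For instance, at y:
  At y: (\Diamond \Box r \land \Diamond s) \to r is true, so \neg ((\Diamond \Box r \land \Diamond s) \to r) is false.
    At y: \Diamond \Box r \land \Diamond s is false, r is false, so (\Diamond \Box r \land \Diamond s) \to r is true.
      At y: \Diamond \Box r is true, \Diamond s is false, so \Diamond \Box r \land \Diamond s is false.
Satisfying worlds: {x}

x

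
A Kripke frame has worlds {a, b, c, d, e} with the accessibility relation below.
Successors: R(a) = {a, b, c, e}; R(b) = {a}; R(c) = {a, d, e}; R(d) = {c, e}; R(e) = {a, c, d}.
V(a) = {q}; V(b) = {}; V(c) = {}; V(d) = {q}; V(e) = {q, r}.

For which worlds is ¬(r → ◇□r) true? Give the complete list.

e

Recall that □ψ holds at a world iff ψ holds at every accessible world, and ◇ψ holds iff ψ holds at some accessible world.
Let φ = ¬(r → ◇□r). Evaluate φ at each world:
  a (successors {a, b, c, e}): φ is false.
  b (successors {a}): φ is false.
  c (successors {a, d, e}): φ is false.
  d (successors {c, e}): φ is false.
  e (successors {a, c, d}): φ is true.
For instance, at c:
  At c: r → ◇□r is true, so ¬(r → ◇□r) is false.
    At c: r is false, ◇□r is false, so r → ◇□r is true.
      At c: ◇□r requires □r at some successor in {a, d, e}.
        At a: □r is false.
        At d: □r is false.
        At e: □r is false.
      So ◇□r is false at c.
Satisfying worlds: {e}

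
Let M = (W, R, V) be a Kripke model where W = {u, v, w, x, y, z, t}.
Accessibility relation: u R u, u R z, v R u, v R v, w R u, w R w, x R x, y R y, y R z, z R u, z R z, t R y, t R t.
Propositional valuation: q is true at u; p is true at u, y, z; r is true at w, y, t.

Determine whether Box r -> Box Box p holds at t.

No

At t: Box r is true, Box Box p is false, so Box r -> Box Box p is false.
  At t: Box r requires r at every successor {y, t}.
    At y: r is true.
    At t: r is true.
  So Box r is true at t.
  At t: Box Box p requires Box p at every successor {y, t}.
    Box p fails at t, so Box Box p is false at t.
      At t: Box p requires p at every successor {y, t}.
        p fails at t, so Box p is false at t.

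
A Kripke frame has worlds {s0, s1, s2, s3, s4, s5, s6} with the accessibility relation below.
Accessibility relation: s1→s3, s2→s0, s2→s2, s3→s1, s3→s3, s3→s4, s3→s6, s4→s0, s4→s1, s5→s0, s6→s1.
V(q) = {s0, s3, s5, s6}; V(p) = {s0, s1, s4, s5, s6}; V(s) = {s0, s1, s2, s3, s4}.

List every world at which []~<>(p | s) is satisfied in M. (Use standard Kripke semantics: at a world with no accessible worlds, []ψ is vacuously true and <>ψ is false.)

Recall that []ψ holds at a world iff ψ holds at every accessible world, and <>ψ holds iff ψ holds at some accessible world.
Let φ = []~<>(p | s). Evaluate φ at each world:
  s0 (successors ∅): φ is true.
  s1 (successors {s3}): φ is false.
  s2 (successors {s0, s2}): φ is false.
  s3 (successors {s1, s3, s4, s6}): φ is false.
  s4 (successors {s0, s1}): φ is false.
  s5 (successors {s0}): φ is true.
  s6 (successors {s1}): φ is false.
For instance, at s2:
  At s2: []~<>(p | s) requires ~<>(p | s) at every successor {s0, s2}.
    ~<>(p | s) fails at s2, so []~<>(p | s) is false at s2.
      At s2: <>(p | s) is true, so ~<>(p | s) is false.
Satisfying worlds: {s0, s5}

s0, s5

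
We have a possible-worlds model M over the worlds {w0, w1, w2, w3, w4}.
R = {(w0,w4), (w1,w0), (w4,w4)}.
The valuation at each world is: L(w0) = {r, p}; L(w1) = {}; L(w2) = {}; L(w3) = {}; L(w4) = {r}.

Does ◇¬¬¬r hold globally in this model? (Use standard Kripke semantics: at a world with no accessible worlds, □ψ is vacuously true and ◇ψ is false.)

No

Recall that ◇ψ holds at a world iff ψ holds at some accessible world.
Let φ = ◇¬¬¬r. Evaluate φ at each world:
  w0 (successors {w4}): φ is false.
  w1 (successors {w0}): φ is false.
  w2 (successors ∅): φ is false.
  w3 (successors ∅): φ is false.
  w4 (successors {w4}): φ is false.
Detail at w0 (counterexample):
  At w0: ◇¬¬¬r requires ¬¬¬r at some successor in {w4}.
    At w4: ¬¬¬r is false.
  So ◇¬¬¬r is false at w0.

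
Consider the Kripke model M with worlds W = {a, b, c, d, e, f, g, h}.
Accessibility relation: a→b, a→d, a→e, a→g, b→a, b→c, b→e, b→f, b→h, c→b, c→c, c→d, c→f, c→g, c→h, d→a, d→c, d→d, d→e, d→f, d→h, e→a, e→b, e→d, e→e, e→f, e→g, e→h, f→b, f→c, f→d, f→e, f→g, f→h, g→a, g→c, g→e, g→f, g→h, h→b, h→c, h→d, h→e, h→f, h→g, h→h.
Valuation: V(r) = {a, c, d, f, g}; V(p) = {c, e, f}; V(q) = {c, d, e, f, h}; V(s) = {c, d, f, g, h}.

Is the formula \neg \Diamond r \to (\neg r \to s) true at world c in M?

At c: \neg \Diamond r is false, \neg r \to s is true, so \neg \Diamond r \to (\neg r \to s) is true.
  At c: \Diamond r is true, so \neg \Diamond r is false.
    At c: \Diamond r requires r at some successor in {b, c, d, f, g, h}.
      r holds at c, so \Diamond r is true at c.

Yes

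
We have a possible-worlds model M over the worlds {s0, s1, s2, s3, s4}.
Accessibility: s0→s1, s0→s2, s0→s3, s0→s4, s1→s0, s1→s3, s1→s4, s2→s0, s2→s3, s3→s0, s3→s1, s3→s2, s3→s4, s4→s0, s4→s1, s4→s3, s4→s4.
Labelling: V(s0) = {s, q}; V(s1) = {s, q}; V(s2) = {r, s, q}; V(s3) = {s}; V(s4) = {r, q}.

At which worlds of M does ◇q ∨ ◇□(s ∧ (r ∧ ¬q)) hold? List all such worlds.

s0, s1, s2, s3, s4

Let φ = ◇q ∨ ◇□(s ∧ (r ∧ ¬q)). Evaluate φ at each world:
  s0 (successors {s1, s2, s3, s4}): φ is true.
  s1 (successors {s0, s3, s4}): φ is true.
  s2 (successors {s0, s3}): φ is true.
  s3 (successors {s0, s1, s2, s4}): φ is true.
  s4 (successors {s0, s1, s3, s4}): φ is true.
For instance, at s1:
  At s1: ◇q is true, ◇□(s ∧ (r ∧ ¬q)) is false, so ◇q ∨ ◇□(s ∧ (r ∧ ¬q)) is true.
    At s1: ◇q requires q at some successor in {s0, s3, s4}.
      q holds at s0, so ◇q is true at s1.
    At s1: ◇□(s ∧ (r ∧ ¬q)) requires □(s ∧ (r ∧ ¬q)) at some successor in {s0, s3, s4}.
      At s0: □(s ∧ (r ∧ ¬q)) is false.
      At s3: □(s ∧ (r ∧ ¬q)) is false.
      At s4: □(s ∧ (r ∧ ¬q)) is false.
    So ◇□(s ∧ (r ∧ ¬q)) is false at s1.
Satisfying worlds: {s0, s1, s2, s3, s4}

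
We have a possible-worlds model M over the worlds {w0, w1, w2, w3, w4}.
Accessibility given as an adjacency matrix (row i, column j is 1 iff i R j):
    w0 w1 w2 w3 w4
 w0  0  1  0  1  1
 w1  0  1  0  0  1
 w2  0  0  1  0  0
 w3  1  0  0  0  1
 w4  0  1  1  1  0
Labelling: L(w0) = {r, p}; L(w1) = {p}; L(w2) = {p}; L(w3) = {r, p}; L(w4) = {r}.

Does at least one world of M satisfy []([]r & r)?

Let φ = []([]r & r). Evaluate φ at each world:
  w0 (successors {w1, w3, w4}): φ is false.
  w1 (successors {w1, w4}): φ is false.
  w2 (successors {w2}): φ is false.
  w3 (successors {w0, w4}): φ is false.
  w4 (successors {w1, w2, w3}): φ is false.
For instance, at w2:
  At w2: []([]r & r) requires []r & r at every successor {w2}.
    []r & r fails at w2, so []([]r & r) is false at w2.
      At w2: []r is false, r is false, so []r & r is false.

No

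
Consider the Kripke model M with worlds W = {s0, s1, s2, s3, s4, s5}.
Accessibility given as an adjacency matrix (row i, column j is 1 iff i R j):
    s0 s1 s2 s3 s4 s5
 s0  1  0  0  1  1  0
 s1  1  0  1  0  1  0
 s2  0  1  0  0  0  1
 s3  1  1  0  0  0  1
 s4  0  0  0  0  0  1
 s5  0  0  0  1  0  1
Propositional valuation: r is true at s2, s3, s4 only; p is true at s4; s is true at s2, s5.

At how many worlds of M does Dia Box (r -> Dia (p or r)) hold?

Recall that Box ψ holds at a world iff ψ holds at every accessible world, and Dia ψ holds iff ψ holds at some accessible world.
Let φ = Dia Box (r -> Dia (p or r)). Evaluate φ at each world:
  s0 (successors {s0, s3, s4}): φ is true.
  s1 (successors {s0, s2, s4}): φ is true.
  s2 (successors {s1, s5}): φ is false.
  s3 (successors {s0, s1, s5}): φ is false.
  s4 (successors {s5}): φ is false.
  s5 (successors {s3, s5}): φ is true.
For instance, at s4:
  At s4: Dia Box (r -> Dia (p or r)) requires Box (r -> Dia (p or r)) at some successor in {s5}.
    At s5: Box (r -> Dia (p or r)) is false.
  So Dia Box (r -> Dia (p or r)) is false at s4.
Satisfying worlds: {s0, s1, s5}

3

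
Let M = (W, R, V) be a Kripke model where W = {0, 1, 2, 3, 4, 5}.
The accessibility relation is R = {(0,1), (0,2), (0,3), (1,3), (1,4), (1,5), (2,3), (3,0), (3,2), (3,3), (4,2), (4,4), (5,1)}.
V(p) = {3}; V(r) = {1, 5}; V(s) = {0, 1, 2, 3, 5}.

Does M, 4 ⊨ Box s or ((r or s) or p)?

Recall that Box ψ holds at a world iff ψ holds at every accessible world, and Dia ψ holds iff ψ holds at some accessible world.
At 4: Box s is false, (r or s) or p is false, so Box s or ((r or s) or p) is false.
  At 4: Box s requires s at every successor {2, 4}.
    s fails at 4, so Box s is false at 4.

No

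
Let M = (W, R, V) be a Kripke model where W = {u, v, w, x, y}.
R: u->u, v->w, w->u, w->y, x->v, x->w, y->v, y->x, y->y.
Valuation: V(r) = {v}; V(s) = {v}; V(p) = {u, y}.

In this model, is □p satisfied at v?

At v: □p requires p at every successor {w}.
  p fails at w, so □p is false at v.

No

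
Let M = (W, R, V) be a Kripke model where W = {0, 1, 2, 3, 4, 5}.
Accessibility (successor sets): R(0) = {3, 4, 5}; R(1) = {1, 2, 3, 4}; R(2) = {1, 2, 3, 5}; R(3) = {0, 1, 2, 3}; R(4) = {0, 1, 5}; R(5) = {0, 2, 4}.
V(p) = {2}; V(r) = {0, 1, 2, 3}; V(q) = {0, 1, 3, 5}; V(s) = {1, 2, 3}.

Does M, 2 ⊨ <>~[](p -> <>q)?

No

Recall that []ψ holds at a world iff ψ holds at every accessible world, and <>ψ holds iff ψ holds at some accessible world.
At 2: <>~[](p -> <>q) requires ~[](p -> <>q) at some successor in {1, 2, 3, 5}.
  At 1: ~[](p -> <>q) is false.
  At 2: ~[](p -> <>q) is false.
  At 3: ~[](p -> <>q) is false.
  At 5: ~[](p -> <>q) is false.
So <>~[](p -> <>q) is false at 2.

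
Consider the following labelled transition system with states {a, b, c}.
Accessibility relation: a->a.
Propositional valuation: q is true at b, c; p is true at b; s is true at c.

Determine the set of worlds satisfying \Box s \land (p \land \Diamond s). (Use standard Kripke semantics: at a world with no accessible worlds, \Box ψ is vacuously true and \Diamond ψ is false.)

none

Recall that \Box ψ holds at a world iff ψ holds at every accessible world, and \Diamond ψ holds iff ψ holds at some accessible world.
Let φ = \Box s \land (p \land \Diamond s). Evaluate φ at each world:
  a (successors {a}): φ is false.
  b (successors ∅): φ is false.
  c (successors ∅): φ is false.
For instance, at a:
  At a: \Box s is false, p \land \Diamond s is false, so \Box s \land (p \land \Diamond s) is false.
    At a: \Box s requires s at every successor {a}.
      s fails at a, so \Box s is false at a.
    At a: p is false, \Diamond s is false, so p \land \Diamond s is false.
      At a: \Diamond s requires s at some successor in {a}.
        At a: s is false.
      So \Diamond s is false at a.
Satisfying worlds: none.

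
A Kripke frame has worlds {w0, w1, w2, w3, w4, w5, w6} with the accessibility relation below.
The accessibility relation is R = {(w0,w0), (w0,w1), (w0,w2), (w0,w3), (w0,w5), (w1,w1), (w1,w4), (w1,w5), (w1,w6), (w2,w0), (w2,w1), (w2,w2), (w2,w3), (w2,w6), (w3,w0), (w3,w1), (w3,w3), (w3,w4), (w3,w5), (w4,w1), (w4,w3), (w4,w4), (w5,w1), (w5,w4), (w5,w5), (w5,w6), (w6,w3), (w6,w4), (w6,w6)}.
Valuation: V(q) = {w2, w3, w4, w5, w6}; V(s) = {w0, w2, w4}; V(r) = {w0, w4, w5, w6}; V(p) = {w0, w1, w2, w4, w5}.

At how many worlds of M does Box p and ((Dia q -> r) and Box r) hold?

0

Let φ = Box p and ((Dia q -> r) and Box r). Evaluate φ at each world:
  w0 (successors {w0, w1, w2, w3, w5}): φ is false.
  w1 (successors {w1, w4, w5, w6}): φ is false.
  w2 (successors {w0, w1, w2, w3, w6}): φ is false.
  w3 (successors {w0, w1, w3, w4, w5}): φ is false.
  w4 (successors {w1, w3, w4}): φ is false.
  w5 (successors {w1, w4, w5, w6}): φ is false.
  w6 (successors {w3, w4, w6}): φ is false.
For instance, at w3:
  At w3: Box p is false, (Dia q -> r) and Box r is false, so Box p and ((Dia q -> r) and Box r) is false.
    At w3: Box p requires p at every successor {w0, w1, w3, w4, w5}.
      p fails at w3, so Box p is false at w3.
    At w3: Dia q -> r is false, Box r is false, so (Dia q -> r) and Box r is false.
      At w3: Dia q is true, r is false, so Dia q -> r is false.
      At w3: Box r requires r at every successor {w0, w1, w3, w4, w5}.
        r fails at w1, so Box r is false at w3.
Satisfying worlds: none.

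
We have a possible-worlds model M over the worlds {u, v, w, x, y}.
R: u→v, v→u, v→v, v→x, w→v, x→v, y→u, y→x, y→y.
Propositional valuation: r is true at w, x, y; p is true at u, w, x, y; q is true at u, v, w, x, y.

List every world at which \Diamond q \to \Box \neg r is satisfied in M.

Let φ = \Diamond q \to \Box \neg r. Evaluate φ at each world:
  u (successors {v}): φ is true.
  v (successors {u, v, x}): φ is false.
  w (successors {v}): φ is true.
  x (successors {v}): φ is true.
  y (successors {u, x, y}): φ is false.
For instance, at u:
  At u: \Diamond q is true, \Box \neg r is true, so \Diamond q \to \Box \neg r is true.
    At u: \Diamond q requires q at some successor in {v}.
      q holds at v, so \Diamond q is true at u.
    At u: \Box \neg r requires \neg r at every successor {v}.
      At v: \neg r is true.
    So \Box \neg r is true at u.
Satisfying worlds: {u, w, x}

u, w, x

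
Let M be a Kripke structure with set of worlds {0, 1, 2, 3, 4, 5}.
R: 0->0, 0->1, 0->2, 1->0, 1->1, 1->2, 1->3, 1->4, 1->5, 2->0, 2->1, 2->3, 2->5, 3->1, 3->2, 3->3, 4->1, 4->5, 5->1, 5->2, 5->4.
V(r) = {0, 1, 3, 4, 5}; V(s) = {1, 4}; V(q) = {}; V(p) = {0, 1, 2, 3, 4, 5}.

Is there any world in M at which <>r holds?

Let φ = <>r. Evaluate φ at each world:
  0 (successors {0, 1, 2}): φ is true.
  1 (successors {0, 1, 2, 3, 4, 5}): φ is true.
  2 (successors {0, 1, 3, 5}): φ is true.
  3 (successors {1, 2, 3}): φ is true.
  4 (successors {1, 5}): φ is true.
  5 (successors {1, 2, 4}): φ is true.
Detail at 0 (witness):
  At 0: <>r requires r at some successor in {0, 1, 2}.
    r holds at 0, so <>r is true at 0.

Yes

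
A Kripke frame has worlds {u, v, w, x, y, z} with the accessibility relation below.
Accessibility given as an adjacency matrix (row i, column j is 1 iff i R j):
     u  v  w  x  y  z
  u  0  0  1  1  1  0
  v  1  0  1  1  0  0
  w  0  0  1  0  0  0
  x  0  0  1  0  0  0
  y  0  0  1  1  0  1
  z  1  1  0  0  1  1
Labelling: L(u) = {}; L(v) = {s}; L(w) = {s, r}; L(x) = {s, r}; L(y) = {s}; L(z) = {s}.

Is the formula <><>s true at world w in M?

Yes

Recall that <>ψ holds at a world iff ψ holds at some accessible world.
At w: <><>s requires <>s at some successor in {w}.
  <>s holds at w, so <><>s is true at w.
    At w: <>s requires s at some successor in {w}.
      s holds at w, so <>s is true at w.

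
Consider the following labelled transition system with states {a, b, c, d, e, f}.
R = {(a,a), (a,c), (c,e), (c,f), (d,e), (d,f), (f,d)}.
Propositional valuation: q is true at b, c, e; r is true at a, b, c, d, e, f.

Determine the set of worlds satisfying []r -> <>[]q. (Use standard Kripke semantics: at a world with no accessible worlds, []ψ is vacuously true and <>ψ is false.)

Let φ = []r -> <>[]q. Evaluate φ at each world:
  a (successors {a, c}): φ is false.
  b (successors ∅): φ is false.
  c (successors {e, f}): φ is true.
  d (successors {e, f}): φ is true.
  e (successors ∅): φ is false.
  f (successors {d}): φ is false.
For instance, at c:
  At c: []r is true, <>[]q is true, so []r -> <>[]q is true.
    At c: []r requires r at every successor {e, f}.
      At e: r is true.
      At f: r is true.
    So []r is true at c.
    At c: <>[]q requires []q at some successor in {e, f}.
      []q holds at e, so <>[]q is true at c.
Satisfying worlds: {c, d}

c, d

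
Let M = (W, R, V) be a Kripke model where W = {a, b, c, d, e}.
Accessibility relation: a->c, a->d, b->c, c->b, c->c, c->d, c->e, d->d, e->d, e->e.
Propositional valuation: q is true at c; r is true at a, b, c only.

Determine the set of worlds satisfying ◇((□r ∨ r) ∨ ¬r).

a, b, c, d, e

Recall that □ψ holds at a world iff ψ holds at every accessible world, and ◇ψ holds iff ψ holds at some accessible world.
Let φ = ◇((□r ∨ r) ∨ ¬r). Evaluate φ at each world:
  a (successors {c, d}): φ is true.
  b (successors {c}): φ is true.
  c (successors {b, c, d, e}): φ is true.
  d (successors {d}): φ is true.
  e (successors {d, e}): φ is true.
For instance, at c:
  At c: ◇((□r ∨ r) ∨ ¬r) requires (□r ∨ r) ∨ ¬r at some successor in {b, c, d, e}.
    (□r ∨ r) ∨ ¬r holds at b, so ◇((□r ∨ r) ∨ ¬r) is true at c.
      At b: □r ∨ r is true, ¬r is false, so (□r ∨ r) ∨ ¬r is true.
Satisfying worlds: {a, b, c, d, e}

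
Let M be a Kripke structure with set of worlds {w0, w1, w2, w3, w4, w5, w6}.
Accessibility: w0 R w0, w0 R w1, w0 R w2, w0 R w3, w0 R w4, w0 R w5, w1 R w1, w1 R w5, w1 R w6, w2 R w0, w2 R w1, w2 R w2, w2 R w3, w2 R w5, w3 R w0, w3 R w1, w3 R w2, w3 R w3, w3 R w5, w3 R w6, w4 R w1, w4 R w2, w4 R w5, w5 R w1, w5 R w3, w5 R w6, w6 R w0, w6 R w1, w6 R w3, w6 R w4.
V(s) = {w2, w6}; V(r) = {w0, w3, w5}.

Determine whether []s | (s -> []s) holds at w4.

Yes

At w4: []s is false, s -> []s is true, so []s | (s -> []s) is true.
  At w4: []s requires s at every successor {w1, w2, w5}.
    s fails at w1, so []s is false at w4.
  At w4: s is false, []s is false, so s -> []s is true.
    At w4: []s requires s at every successor {w1, w2, w5}.
      s fails at w1, so []s is false at w4.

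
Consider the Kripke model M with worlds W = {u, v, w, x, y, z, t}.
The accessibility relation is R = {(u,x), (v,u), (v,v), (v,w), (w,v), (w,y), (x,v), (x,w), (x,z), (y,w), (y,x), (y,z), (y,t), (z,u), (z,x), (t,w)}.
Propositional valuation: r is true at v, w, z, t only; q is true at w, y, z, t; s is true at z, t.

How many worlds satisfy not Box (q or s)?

6

Let φ = not Box (q or s). Evaluate φ at each world:
  u (successors {x}): φ is true.
  v (successors {u, v, w}): φ is true.
  w (successors {v, y}): φ is true.
  x (successors {v, w, z}): φ is true.
  y (successors {w, x, z, t}): φ is true.
  z (successors {u, x}): φ is true.
  t (successors {w}): φ is false.
For instance, at w:
  At w: Box (q or s) is false, so not Box (q or s) is true.
    At w: Box (q or s) requires q or s at every successor {v, y}.
      q or s fails at v, so Box (q or s) is false at w.
Satisfying worlds: {u, v, w, x, y, z}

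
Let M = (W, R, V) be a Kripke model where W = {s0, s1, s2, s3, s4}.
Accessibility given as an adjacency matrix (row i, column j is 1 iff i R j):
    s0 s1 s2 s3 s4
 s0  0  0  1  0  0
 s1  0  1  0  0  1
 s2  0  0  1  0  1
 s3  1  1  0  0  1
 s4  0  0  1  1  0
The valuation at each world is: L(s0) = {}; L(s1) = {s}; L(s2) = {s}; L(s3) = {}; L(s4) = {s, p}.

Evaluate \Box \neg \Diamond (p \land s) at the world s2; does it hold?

No

Recall that \Box ψ holds at a world iff ψ holds at every accessible world, and \Diamond ψ holds iff ψ holds at some accessible world.
At s2: \Box \neg \Diamond (p \land s) requires \neg \Diamond (p \land s) at every successor {s2, s4}.
  \neg \Diamond (p \land s) fails at s2, so \Box \neg \Diamond (p \land s) is false at s2.
    At s2: \Diamond (p \land s) is true, so \neg \Diamond (p \land s) is false.
      At s2: \Diamond (p \land s) requires p \land s at some successor in {s2, s4}.
        p \land s holds at s4, so \Diamond (p \land s) is true at s2.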